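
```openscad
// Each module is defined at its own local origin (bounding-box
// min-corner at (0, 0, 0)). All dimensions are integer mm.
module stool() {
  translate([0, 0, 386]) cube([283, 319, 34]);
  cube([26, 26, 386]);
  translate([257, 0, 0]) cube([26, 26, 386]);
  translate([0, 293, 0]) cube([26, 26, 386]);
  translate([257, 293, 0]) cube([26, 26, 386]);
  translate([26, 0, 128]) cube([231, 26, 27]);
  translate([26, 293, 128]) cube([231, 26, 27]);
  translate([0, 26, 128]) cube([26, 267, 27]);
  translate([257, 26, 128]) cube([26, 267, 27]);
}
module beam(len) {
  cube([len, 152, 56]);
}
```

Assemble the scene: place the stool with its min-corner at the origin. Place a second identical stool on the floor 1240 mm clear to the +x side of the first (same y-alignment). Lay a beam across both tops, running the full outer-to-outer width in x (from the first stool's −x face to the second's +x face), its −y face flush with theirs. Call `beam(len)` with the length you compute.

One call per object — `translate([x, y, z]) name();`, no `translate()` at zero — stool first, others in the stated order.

stool();
translate([1523, 0, 0]) stool();
translate([0, 0, 420]) beam(1806);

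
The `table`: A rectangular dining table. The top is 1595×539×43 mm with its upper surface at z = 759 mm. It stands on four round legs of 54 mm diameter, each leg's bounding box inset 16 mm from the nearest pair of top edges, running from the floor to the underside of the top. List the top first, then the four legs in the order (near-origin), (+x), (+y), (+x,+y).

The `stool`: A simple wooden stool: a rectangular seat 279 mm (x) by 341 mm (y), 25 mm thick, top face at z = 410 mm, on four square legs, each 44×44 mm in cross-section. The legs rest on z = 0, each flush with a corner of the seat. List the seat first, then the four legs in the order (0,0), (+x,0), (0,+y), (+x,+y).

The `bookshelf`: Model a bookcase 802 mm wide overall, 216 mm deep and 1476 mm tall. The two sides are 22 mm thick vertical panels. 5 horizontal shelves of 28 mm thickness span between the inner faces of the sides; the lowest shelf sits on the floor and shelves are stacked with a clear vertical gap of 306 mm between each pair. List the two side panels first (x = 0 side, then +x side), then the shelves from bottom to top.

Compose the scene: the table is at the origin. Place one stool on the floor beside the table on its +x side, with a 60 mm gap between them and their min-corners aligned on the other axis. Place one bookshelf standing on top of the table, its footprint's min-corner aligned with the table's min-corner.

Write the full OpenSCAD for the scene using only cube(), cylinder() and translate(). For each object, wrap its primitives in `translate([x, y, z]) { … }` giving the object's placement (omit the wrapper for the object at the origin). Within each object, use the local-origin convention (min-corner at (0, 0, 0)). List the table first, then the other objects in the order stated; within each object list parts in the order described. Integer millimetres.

translate([0, 0, 716]) cube([1595, 539, 43]);
translate([43, 43, 0]) cylinder(h = 716, r = 27);
translate([1552, 43, 0]) cylinder(h = 716, r = 27);
translate([43, 496, 0]) cylinder(h = 716, r = 27);
translate([1552, 496, 0]) cylinder(h = 716, r = 27);
translate([1655, 0, 0]) {
  translate([0, 0, 385]) cube([279, 341, 25]);
  cube([44, 44, 385]);
  translate([235, 0, 0]) cube([44, 44, 385]);
  translate([0, 297, 0]) cube([44, 44, 385]);
  translate([235, 297, 0]) cube([44, 44, 385]);
}
translate([0, 0, 759]) {
  cube([22, 216, 1476]);
  translate([780, 0, 0]) cube([22, 216, 1476]);
  translate([22, 0, 0]) cube([758, 216, 28]);
  translate([22, 0, 334]) cube([758, 216, 28]);
  translate([22, 0, 668]) cube([758, 216, 28]);
  translate([22, 0, 1002]) cube([758, 216, 28]);
  translate([22, 0, 1336]) cube([758, 216, 28]);
}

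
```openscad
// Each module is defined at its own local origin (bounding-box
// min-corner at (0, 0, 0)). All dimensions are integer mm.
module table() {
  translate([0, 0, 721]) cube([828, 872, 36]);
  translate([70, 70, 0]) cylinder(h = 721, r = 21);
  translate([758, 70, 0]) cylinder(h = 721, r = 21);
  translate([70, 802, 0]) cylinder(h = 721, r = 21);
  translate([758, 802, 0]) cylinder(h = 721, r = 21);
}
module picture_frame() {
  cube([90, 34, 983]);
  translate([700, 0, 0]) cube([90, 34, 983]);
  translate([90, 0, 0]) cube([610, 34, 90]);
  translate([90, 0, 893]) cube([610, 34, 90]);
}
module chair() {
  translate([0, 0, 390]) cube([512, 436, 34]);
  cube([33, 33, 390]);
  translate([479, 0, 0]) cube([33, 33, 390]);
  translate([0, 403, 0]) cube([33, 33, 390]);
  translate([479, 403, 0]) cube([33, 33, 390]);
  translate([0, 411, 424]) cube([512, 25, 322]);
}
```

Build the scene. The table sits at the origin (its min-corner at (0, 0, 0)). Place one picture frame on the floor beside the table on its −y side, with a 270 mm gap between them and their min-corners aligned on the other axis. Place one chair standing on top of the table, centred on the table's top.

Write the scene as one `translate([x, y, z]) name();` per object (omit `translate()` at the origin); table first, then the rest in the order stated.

table();
translate([0, -304, 0]) picture_frame();
translate([158, 218, 757]) chair();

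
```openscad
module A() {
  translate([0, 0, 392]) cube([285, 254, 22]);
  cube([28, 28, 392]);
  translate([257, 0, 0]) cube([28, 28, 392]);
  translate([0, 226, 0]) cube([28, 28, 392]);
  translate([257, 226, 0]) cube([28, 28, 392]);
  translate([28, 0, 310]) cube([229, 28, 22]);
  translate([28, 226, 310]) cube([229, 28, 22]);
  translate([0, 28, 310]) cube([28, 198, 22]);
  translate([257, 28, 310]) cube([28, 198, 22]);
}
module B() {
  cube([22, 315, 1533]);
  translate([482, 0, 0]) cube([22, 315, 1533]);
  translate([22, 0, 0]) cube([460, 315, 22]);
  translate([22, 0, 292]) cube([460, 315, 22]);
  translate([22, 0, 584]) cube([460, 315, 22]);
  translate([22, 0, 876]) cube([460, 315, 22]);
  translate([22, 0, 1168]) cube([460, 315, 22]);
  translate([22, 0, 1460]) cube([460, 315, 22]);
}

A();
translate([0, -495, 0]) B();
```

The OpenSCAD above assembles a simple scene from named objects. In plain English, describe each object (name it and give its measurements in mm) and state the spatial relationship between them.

A is a four-legged stool. The seat is a 285×254×22 mm slab whose top surface is at z = 414 mm; four square legs, each 28×28 mm in cross-section, run from the floor (z = 0) to the underside of the seat, each flush with a corner of the seat. Four stretchers, 28 mm wide and 22 mm tall, connect adjacent legs with their undersides at z = 310 mm, each running between the inner faces of the legs it joins and aligned with the legs' outer faces on the other axis.

B is a bookshelf 504 mm wide overall, 315 mm deep and 1533 mm tall. The two sides are 22 mm thick vertical panels. 6 horizontal shelves of 22 mm thickness span between the inner faces of the sides; the lowest shelf sits on the floor and shelves are stacked with a clear vertical gap of 270 mm between each pair.

The bookshelf is on the floor beside the stool on its −y side.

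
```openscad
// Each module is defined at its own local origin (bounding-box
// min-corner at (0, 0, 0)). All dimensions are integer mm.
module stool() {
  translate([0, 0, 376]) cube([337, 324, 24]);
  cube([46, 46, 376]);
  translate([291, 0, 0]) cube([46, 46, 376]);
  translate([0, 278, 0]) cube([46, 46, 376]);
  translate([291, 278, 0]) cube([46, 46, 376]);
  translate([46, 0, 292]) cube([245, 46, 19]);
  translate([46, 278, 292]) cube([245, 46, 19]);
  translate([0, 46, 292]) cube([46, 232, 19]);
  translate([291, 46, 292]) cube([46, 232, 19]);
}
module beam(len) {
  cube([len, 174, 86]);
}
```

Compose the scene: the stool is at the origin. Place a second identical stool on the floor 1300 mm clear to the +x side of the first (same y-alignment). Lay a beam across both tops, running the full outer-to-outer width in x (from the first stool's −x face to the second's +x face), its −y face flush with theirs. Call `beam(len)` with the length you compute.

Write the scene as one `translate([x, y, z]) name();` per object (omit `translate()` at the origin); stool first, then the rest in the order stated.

stool();
translate([1637, 0, 0]) stool();
translate([0, 0, 400]) beam(1974);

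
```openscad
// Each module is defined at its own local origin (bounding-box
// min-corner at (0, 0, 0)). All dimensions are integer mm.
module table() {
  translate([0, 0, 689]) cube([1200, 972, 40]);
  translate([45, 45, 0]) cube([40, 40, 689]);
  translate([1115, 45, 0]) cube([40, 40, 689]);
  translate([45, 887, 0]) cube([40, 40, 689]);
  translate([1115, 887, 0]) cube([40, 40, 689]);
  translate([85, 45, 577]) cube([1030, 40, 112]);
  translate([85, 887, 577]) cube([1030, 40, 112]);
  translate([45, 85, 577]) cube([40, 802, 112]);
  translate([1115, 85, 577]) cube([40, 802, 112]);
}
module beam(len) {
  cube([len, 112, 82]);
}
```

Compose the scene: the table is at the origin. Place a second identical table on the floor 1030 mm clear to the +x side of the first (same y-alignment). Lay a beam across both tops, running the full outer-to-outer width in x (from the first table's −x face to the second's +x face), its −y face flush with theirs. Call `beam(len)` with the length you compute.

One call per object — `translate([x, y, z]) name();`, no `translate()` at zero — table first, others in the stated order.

table();
translate([2230, 0, 0]) table();
translate([0, 0, 729]) beam(3430);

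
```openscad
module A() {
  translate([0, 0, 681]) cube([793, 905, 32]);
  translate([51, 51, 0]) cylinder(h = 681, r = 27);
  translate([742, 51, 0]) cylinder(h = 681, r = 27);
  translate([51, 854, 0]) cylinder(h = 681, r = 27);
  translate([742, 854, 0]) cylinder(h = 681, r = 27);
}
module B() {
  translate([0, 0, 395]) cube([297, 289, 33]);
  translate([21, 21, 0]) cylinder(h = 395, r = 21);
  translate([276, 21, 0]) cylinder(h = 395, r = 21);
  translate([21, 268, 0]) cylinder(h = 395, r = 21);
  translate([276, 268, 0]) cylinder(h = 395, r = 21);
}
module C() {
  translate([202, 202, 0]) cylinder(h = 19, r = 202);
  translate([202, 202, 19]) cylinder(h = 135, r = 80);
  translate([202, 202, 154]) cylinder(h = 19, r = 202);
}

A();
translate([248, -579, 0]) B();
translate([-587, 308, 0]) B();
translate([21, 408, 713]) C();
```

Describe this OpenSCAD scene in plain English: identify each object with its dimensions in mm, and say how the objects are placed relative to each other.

A is a rectangular dining table. The top is 793×905×32 mm with its upper surface at z = 713 mm. It stands on four round legs of 54 mm diameter, each leg's bounding box inset 24 mm from the nearest pair of top edges, running from the floor to the underside of the top.

B is a simple wooden stool: a rectangular seat 297 mm (x) by 289 mm (y), 33 mm thick, top face at z = 428 mm, on four round legs, each 42 mm in diameter. The legs rest on z = 0, each leg's axis is inset half a diameter from the nearest pair of seat edges (so the leg's bounding box is flush with the corner).

C is a spool: two coaxial disc flanges of radius 202 mm and thickness 19 mm, joined by a core cylinder of radius 80 mm and height 135 mm. The lower flange rests on z = 0 and the three cylinders share a vertical axis.

Two stools sit around the table at the −y, −x sides. The spool is on top of the table.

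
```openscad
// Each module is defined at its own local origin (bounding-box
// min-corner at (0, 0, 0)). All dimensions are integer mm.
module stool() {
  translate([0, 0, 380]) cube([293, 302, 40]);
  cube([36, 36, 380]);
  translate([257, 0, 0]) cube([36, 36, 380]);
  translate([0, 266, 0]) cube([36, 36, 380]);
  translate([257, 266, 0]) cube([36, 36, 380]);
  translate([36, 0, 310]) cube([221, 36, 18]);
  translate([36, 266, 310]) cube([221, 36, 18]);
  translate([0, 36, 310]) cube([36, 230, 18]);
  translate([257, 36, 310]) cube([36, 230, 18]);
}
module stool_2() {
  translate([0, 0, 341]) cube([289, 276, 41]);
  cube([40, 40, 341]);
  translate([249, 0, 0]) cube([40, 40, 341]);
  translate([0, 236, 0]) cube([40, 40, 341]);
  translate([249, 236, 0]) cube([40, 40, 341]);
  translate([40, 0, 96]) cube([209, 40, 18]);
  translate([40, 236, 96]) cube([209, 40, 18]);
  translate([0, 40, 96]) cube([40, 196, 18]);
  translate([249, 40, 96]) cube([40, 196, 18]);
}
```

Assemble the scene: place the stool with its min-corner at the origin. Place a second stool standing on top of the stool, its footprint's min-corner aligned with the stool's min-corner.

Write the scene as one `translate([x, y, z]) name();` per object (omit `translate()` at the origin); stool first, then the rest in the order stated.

stool();
translate([0, 0, 420]) stool_2();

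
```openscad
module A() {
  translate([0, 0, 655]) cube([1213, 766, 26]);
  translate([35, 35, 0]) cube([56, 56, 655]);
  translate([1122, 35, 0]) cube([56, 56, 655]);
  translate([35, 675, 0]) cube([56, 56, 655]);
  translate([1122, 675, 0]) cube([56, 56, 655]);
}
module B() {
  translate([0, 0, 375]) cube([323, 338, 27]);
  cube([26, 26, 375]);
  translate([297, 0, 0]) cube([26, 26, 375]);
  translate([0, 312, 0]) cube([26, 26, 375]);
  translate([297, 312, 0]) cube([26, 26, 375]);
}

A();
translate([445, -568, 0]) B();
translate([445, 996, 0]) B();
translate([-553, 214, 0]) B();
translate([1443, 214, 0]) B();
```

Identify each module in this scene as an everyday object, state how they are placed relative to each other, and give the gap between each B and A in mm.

Each stool's nearest face is 230 mm from the table's bounding box.

A is a table. B is a stool. Four stools sit around the table at the −y, +y, −x, +x sides. The gap between each stool and the table is 230 mm.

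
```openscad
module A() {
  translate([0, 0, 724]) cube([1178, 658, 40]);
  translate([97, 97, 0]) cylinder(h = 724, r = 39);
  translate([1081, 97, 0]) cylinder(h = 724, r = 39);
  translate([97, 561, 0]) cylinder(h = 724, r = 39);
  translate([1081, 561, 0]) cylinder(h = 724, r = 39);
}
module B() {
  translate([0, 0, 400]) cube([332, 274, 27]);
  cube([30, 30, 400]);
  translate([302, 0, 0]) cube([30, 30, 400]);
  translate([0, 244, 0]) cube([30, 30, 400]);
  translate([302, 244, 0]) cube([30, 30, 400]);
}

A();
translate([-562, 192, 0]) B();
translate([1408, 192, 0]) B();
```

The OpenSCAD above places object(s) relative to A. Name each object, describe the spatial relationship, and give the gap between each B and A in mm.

A is a table. B is a stool. Two stools sit around the table at the −x, +x sides. The gap between each stool and the table is 230 mm.

Each stool's nearest face is 230 mm from the table's bounding box.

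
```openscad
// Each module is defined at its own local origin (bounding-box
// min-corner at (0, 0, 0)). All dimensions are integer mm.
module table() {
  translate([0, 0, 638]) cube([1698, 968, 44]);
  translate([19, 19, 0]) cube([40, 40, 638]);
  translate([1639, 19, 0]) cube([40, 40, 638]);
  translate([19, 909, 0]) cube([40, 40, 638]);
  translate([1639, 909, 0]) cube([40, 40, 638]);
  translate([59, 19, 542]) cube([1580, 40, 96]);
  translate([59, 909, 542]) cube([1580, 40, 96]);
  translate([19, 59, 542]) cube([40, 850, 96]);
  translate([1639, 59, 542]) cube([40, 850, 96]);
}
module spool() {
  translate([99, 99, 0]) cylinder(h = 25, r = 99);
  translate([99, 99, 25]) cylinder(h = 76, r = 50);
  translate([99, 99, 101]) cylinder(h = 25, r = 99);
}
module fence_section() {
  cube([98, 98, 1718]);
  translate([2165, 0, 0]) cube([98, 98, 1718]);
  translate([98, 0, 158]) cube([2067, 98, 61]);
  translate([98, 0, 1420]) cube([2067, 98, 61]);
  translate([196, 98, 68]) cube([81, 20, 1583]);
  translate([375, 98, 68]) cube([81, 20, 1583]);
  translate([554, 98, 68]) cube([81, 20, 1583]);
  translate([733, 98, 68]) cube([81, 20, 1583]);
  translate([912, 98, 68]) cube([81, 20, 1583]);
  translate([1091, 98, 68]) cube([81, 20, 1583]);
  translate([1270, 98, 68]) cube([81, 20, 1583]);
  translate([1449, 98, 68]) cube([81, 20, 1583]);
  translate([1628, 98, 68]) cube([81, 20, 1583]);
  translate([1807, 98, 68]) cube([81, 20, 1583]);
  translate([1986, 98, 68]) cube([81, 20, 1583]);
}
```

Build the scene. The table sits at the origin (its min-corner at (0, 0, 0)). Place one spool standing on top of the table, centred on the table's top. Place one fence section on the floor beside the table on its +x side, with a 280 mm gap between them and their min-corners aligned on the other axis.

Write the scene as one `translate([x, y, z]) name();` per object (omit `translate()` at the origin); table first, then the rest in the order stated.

table();
translate([750, 385, 682]) spool();
translate([1978, 0, 0]) fence_section();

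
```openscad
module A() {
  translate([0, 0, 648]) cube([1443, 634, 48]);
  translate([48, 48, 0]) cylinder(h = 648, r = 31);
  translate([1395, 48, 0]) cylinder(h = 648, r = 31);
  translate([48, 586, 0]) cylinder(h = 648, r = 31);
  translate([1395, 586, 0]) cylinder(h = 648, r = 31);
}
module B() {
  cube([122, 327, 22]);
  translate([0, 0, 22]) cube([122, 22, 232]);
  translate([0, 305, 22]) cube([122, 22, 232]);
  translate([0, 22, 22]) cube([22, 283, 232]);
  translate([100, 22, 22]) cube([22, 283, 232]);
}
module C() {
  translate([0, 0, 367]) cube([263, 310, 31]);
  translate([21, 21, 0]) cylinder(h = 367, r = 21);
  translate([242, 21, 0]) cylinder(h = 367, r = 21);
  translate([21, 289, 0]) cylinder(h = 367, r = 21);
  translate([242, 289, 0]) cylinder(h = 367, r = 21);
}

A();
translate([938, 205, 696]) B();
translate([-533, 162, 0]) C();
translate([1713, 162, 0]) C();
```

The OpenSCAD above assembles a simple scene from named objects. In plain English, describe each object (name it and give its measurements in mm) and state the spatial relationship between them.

A is a rectangular dining table. The top is 1443×634×48 mm with its upper surface at z = 696 mm. It stands on four round legs of 62 mm diameter, each leg's bounding box inset 17 mm from the nearest pair of top edges, running from the floor to the underside of the top.

B is an open-topped rectangular box: outside dimensions 122×327×254 mm, with a uniform wall and base thickness of 22 mm. The base is a full 122×327 slab on the floor; four walls sit on top of the base. The front and back walls (the −y and +y sides) span the full width; the two side walls fit between them.

C is a simple wooden stool: a rectangular seat 263 mm (x) by 310 mm (y), 31 mm thick, top face at z = 398 mm, on four round legs, each 42 mm in diameter. The legs rest on z = 0, each leg's axis is inset half a diameter from the nearest pair of seat edges (so the leg's bounding box is flush with the corner).

The open box is on top of the table. Two stools sit around the table at the −x, +x sides.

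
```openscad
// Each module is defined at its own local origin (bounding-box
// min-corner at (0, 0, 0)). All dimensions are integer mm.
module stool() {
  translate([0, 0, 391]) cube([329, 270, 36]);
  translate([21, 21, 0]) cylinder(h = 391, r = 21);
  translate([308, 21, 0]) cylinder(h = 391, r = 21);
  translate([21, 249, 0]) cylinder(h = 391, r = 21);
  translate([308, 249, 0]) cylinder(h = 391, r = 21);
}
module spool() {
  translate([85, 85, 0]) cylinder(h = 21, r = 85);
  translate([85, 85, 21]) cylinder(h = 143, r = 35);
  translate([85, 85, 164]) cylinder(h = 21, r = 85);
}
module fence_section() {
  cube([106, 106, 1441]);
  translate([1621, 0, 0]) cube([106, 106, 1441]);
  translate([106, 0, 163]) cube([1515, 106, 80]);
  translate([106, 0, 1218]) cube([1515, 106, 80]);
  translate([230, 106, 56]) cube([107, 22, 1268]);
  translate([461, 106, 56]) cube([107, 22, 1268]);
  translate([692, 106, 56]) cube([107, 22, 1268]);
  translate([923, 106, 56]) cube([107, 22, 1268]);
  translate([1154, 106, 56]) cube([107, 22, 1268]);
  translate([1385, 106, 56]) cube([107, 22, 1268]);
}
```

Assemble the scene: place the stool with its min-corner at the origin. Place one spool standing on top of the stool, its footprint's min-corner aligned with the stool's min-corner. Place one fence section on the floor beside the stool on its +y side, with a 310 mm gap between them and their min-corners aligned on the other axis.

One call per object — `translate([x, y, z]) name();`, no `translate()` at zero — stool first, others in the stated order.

stool();
translate([0, 0, 427]) spool();
translate([0, 580, 0]) fence_section();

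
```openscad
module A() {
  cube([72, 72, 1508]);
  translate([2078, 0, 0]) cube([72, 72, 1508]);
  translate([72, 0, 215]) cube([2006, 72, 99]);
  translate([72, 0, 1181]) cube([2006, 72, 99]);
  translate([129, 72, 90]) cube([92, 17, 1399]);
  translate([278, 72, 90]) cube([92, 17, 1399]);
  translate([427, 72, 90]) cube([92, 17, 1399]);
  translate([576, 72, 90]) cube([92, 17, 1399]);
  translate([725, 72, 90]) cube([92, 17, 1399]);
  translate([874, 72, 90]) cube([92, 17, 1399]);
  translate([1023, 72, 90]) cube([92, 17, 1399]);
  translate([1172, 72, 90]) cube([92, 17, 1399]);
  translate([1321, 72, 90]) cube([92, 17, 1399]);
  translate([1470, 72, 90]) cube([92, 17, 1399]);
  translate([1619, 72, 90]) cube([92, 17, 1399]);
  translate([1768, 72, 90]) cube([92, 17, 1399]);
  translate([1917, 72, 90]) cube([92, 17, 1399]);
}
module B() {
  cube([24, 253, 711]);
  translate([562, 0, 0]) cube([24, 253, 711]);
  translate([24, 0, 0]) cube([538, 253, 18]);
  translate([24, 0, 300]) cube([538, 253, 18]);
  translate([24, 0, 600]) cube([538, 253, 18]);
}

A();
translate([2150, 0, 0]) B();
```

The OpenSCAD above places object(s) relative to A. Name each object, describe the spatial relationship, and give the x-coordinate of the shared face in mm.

A is a fence section. B is a bookshelf. The bookshelf is against the fence section's +x side, with their −y faces flush. The x-coordinate of the shared face is 2150 mm.

The fence section's +x face and the bookshelf's −x face are both at x = 2150 mm.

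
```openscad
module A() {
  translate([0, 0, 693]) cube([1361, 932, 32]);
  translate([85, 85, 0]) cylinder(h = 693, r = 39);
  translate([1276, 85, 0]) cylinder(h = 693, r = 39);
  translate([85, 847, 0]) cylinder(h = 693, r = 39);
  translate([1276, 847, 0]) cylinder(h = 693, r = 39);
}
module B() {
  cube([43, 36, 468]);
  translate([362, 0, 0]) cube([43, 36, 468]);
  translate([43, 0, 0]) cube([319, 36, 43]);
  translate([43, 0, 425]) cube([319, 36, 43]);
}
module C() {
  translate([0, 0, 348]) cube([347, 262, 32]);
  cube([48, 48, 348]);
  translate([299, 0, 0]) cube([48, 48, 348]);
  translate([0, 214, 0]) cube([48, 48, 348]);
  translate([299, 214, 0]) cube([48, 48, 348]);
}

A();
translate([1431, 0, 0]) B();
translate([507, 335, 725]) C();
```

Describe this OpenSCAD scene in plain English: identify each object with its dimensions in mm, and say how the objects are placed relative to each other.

A is a table with a 1361×932 mm rectangular top, 32 mm thick, top surface at z = 725 mm, supported by four round legs of 78 mm diameter, each leg's bounding box inset 46 mm from the nearest pair of top edges, running from the floor.

B is a rectangular picture frame lying in the x–z plane (depth along y). The opening is 319 mm wide (x) by 382 mm tall (z), surrounded by a border 43 mm wide on all four sides. The frame is 36 mm deep and is made of two full-height vertical stiles with two horizontal rails fitted between them.

C is a simple wooden stool: a rectangular seat 347 mm (x) by 262 mm (y), 32 mm thick, top face at z = 380 mm, on four square legs, each 48×48 mm in cross-section. The legs rest on z = 0, each flush with a corner of the seat.

The picture frame is on the floor beside the table on its +x side. The stool is on top of the table, centred.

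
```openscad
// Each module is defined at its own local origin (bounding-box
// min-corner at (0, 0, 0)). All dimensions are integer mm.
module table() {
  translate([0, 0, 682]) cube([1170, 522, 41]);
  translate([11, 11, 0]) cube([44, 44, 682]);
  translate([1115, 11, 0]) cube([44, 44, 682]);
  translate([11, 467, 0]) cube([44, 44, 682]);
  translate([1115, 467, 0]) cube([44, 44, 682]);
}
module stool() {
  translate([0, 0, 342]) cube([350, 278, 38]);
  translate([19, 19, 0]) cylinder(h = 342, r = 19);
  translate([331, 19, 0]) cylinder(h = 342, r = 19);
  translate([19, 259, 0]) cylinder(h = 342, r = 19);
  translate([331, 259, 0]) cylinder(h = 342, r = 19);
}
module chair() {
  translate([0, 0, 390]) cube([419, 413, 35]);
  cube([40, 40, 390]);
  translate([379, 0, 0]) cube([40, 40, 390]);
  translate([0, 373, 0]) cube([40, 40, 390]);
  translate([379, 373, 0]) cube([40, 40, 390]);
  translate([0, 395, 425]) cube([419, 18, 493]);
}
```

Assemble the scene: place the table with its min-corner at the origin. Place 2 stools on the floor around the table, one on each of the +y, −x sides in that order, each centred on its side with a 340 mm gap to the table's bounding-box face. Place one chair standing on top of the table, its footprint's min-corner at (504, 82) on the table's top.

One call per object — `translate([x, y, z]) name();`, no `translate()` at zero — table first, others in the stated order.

table();
translate([410, 862, 0]) stool();
translate([-690, 122, 0]) stool();
translate([504, 82, 723]) chair();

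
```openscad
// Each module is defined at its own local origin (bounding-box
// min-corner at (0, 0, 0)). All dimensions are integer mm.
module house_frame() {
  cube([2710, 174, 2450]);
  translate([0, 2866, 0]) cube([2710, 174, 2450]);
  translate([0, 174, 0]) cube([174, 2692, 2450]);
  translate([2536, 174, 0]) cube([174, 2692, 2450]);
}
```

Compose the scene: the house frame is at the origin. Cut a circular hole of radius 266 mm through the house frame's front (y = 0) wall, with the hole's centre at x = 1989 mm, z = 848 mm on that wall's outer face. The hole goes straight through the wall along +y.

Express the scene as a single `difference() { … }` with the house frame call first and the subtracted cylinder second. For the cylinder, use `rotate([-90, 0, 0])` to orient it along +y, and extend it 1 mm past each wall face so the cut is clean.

difference() {
  house_frame();
  translate([1989, -1, 848]) rotate([-90, 0, 0]) cylinder(h = 176, r = 266);
}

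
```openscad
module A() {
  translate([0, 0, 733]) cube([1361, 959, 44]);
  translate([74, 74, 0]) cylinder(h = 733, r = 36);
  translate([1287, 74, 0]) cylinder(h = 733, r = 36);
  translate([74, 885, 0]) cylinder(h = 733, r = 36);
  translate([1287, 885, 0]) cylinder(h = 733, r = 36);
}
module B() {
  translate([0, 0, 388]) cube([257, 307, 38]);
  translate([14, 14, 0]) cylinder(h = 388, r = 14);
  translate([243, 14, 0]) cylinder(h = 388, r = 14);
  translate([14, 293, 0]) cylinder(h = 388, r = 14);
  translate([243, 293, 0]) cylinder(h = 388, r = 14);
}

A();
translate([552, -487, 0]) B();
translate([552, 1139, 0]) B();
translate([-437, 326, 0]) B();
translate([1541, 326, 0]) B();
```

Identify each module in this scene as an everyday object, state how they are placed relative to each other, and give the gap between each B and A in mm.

A is a table. B is a stool. Four stools sit around the table at the −y, +y, −x, +x sides. The gap between each stool and the table is 180 mm.

Each stool's nearest face is 180 mm from the table's bounding box.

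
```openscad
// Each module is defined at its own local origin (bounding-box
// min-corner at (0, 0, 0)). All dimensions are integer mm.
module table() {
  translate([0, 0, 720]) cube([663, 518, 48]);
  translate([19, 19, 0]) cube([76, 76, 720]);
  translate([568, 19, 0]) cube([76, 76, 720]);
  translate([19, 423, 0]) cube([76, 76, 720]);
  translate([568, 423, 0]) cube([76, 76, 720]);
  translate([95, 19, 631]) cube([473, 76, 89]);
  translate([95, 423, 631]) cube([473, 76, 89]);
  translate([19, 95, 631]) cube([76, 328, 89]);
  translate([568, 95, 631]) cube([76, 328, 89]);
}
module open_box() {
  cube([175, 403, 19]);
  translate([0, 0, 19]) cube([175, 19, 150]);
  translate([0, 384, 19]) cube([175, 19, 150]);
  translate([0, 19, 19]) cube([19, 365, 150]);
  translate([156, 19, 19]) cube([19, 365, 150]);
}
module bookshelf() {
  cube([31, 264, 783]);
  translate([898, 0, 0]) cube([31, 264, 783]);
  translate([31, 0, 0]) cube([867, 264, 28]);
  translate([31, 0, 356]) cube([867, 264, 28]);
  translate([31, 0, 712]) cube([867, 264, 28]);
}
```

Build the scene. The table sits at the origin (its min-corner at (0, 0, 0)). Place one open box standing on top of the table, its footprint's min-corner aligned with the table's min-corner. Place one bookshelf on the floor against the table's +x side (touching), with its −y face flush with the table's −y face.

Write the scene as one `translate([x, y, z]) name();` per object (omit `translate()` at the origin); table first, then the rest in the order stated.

table();
translate([0, 0, 768]) open_box();
translate([663, 0, 0]) bookshelf();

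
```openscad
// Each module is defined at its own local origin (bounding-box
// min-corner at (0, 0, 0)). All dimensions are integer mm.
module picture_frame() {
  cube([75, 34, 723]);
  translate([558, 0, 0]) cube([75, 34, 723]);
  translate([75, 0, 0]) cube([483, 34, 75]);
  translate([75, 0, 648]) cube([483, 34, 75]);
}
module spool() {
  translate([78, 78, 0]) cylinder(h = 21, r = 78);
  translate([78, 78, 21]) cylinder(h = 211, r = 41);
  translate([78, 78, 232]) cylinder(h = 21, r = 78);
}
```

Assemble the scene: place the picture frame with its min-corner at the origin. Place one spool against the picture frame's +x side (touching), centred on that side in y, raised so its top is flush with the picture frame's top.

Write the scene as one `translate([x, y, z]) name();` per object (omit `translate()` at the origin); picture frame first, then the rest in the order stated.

picture_frame();
translate([633, -61, 470]) spool();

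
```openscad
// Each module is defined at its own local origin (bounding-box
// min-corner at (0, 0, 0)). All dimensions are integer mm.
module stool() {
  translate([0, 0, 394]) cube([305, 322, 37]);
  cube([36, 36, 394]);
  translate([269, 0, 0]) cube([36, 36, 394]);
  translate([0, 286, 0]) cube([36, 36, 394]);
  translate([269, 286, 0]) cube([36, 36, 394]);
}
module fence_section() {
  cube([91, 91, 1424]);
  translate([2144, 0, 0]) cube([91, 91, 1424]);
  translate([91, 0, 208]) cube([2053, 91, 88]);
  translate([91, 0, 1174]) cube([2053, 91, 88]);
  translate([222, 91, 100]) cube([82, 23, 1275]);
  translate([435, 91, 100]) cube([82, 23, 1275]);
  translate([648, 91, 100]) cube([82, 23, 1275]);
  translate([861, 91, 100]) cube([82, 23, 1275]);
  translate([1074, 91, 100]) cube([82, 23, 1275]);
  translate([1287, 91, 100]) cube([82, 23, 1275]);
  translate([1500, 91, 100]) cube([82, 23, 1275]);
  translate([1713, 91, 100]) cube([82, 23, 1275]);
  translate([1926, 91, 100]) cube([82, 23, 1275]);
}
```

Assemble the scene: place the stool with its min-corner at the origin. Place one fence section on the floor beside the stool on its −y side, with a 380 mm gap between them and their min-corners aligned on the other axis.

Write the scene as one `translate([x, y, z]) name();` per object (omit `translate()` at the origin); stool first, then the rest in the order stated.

stool();
translate([0, -494, 0]) fence_section();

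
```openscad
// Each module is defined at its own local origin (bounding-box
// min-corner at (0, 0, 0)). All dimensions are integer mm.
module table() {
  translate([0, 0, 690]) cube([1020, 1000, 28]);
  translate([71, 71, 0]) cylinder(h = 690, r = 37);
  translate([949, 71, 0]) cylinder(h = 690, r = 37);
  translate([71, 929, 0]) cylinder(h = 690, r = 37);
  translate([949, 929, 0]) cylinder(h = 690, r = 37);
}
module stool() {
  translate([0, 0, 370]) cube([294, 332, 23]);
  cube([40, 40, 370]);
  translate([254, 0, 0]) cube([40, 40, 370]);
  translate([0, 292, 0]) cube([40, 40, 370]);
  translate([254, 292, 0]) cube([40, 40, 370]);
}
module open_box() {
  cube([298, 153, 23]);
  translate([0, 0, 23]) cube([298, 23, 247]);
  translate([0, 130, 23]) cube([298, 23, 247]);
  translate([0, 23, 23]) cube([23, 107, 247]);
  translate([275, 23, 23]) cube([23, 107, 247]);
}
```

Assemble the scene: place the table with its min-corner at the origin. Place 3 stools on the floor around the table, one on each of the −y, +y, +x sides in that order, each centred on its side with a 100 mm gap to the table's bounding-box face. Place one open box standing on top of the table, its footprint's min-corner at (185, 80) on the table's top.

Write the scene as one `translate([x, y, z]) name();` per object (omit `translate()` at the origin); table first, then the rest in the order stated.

table();
translate([363, -432, 0]) stool();
translate([363, 1100, 0]) stool();
translate([1120, 334, 0]) stool();
translate([185, 80, 718]) open_box();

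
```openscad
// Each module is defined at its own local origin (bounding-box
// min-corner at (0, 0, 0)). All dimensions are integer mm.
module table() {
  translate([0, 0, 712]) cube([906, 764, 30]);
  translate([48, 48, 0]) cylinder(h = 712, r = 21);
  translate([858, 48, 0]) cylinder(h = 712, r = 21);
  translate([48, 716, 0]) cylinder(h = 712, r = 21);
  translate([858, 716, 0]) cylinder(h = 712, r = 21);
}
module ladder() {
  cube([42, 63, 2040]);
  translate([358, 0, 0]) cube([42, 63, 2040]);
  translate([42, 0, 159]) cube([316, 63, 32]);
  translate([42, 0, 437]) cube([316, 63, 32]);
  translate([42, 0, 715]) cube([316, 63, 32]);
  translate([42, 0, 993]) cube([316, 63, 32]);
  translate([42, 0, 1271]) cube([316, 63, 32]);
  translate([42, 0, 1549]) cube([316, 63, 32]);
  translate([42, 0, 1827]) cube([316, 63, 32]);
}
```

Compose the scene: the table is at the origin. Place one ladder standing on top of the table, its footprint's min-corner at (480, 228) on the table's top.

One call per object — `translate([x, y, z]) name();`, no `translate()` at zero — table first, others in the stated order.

table();
translate([480, 228, 742]) ladder();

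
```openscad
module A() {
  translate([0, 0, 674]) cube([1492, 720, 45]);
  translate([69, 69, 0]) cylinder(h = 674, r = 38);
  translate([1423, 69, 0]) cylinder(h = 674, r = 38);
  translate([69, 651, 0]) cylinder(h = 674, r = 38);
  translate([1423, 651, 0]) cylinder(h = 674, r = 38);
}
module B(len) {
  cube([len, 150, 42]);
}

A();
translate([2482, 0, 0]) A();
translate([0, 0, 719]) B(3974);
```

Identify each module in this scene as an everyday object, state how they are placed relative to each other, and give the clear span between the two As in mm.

A is a table. B is a beam. A beam spans the tops of two tables. The clear span between the two tables is 990 mm.

Second table starts at x = 2482; first ends at x = 1492; clear span = 2482 − 1492 = 990 mm.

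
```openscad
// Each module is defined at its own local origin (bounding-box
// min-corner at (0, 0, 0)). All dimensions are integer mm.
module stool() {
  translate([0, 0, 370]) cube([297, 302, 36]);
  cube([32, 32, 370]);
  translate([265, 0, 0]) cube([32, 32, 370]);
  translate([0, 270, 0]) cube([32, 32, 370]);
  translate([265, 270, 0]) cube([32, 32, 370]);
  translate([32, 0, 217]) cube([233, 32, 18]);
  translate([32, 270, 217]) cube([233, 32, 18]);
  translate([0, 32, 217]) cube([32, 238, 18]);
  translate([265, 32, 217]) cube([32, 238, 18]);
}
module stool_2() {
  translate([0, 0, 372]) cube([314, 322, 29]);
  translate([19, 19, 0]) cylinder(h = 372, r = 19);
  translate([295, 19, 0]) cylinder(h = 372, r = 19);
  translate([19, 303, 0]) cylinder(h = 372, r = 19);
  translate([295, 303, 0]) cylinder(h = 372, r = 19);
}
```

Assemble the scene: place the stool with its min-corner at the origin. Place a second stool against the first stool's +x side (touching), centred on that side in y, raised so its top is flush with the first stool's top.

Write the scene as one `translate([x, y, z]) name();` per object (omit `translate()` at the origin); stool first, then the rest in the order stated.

stool();
translate([297, -10, 5]) stool_2();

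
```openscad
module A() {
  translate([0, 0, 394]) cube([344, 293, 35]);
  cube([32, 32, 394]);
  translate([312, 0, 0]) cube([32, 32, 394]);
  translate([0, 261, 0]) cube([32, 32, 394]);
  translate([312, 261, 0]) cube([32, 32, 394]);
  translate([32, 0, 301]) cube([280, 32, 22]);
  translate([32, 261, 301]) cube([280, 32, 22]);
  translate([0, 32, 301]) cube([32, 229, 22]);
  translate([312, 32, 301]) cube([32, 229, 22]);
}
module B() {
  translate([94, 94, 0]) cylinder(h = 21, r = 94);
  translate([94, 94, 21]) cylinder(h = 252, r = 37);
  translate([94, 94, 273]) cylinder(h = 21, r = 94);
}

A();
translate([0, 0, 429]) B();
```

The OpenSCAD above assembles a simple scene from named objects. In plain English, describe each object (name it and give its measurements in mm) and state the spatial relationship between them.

A is a simple wooden stool: a rectangular seat 344 mm (x) by 293 mm (y), 35 mm thick, top face at z = 429 mm, on four square legs, each 32×32 mm in cross-section. The legs rest on z = 0, each flush with a corner of the seat. Four stretchers, 32 mm wide and 22 mm tall, connect adjacent legs with their undersides at z = 301 mm, each running between the inner faces of the legs it joins and aligned with the legs' outer faces on the other axis.

B is a spool: two coaxial disc flanges of radius 94 mm and thickness 21 mm, joined by a core cylinder of radius 37 mm and height 252 mm. The lower flange rests on z = 0 and the three cylinders share a vertical axis.

The spool is on top of the stool.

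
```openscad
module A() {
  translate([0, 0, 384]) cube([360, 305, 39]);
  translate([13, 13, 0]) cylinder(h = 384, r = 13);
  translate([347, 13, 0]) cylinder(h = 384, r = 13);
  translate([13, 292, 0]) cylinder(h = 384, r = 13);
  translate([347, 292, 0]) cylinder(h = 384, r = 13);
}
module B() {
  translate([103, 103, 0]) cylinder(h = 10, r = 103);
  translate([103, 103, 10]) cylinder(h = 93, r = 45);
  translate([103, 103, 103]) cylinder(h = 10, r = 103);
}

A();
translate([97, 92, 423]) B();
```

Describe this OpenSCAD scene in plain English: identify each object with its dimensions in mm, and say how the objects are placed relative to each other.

A is a four-legged stool. The seat is a 360×305×39 mm slab whose top surface is at z = 423 mm; four round legs, each 26 mm in diameter, run from the floor (z = 0) to the underside of the seat, each leg's axis is inset half a diameter from the nearest pair of seat edges (so the leg's bounding box is flush with the corner).

B is a spool: two coaxial disc flanges of radius 103 mm and thickness 10 mm, joined by a core cylinder of radius 45 mm and height 93 mm. The lower flange rests on z = 0 and the three cylinders share a vertical axis.

The spool is on top of the stool.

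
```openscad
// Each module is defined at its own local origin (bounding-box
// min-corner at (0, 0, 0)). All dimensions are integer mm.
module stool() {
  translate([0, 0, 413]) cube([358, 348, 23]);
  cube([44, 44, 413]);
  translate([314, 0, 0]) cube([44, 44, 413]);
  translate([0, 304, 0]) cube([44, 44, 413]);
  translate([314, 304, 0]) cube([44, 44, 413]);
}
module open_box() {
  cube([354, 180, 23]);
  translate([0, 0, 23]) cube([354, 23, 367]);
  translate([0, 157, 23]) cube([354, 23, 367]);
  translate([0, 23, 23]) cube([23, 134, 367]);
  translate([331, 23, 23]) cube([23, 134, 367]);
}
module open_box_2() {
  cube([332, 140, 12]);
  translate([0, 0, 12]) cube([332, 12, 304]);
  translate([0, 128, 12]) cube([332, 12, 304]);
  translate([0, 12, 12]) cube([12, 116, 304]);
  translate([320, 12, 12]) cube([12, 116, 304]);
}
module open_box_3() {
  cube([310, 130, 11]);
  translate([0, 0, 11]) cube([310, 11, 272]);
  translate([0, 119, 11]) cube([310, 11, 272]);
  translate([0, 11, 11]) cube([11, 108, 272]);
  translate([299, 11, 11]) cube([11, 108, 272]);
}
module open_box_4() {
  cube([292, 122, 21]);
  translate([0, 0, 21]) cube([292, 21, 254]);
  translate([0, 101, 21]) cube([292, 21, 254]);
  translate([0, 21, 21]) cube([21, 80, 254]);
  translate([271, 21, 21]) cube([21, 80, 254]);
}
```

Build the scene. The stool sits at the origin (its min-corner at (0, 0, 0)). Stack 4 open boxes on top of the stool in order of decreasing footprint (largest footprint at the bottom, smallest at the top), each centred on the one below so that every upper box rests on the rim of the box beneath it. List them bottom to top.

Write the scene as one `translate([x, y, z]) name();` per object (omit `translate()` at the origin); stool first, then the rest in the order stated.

stool();
translate([2, 84, 436]) open_box();
translate([13, 104, 826]) open_box_2();
translate([24, 109, 1142]) open_box_3();
translate([33, 113, 1425]) open_box_4();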